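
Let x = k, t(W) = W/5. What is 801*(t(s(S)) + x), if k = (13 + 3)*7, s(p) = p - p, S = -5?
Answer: 89712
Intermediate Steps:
s(p) = 0
t(W) = W/5 (t(W) = W*(⅕) = W/5)
k = 112 (k = 16*7 = 112)
x = 112
801*(t(s(S)) + x) = 801*((⅕)*0 + 112) = 801*(0 + 112) = 801*112 = 89712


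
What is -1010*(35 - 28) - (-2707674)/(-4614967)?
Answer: -32630524364/4614967 ≈ -7070.6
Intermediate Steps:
-1010*(35 - 28) - (-2707674)/(-4614967) = -1010*7 - (-2707674)*(-1)/4614967 = -7070 - 1*2707674/4614967 = -7070 - 2707674/4614967 = -32630524364/4614967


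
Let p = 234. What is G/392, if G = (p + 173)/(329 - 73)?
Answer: 407/100352 ≈ 0.0040557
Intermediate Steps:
G = 407/256 (G = (234 + 173)/(329 - 73) = 407/256 ≈ 1.5898)
G/392 = (407/256)/392 = (407/256)*(1/392) = 407/100352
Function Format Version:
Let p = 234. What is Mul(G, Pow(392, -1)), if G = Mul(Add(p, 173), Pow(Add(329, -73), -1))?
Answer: Rational(407, 100352) ≈ 0.0040557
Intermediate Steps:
G = Rational(407, 256) (G = Mul(Add(234, 173), Pow(Add(329, -73), -1)) = Mul(407, Pow(256, -1)) = Mul(407, Rational(1, 256)) = Rational(407, 256) ≈ 1.5898)
Mul(G, Pow(392, -1)) = Mul(Rational(407, 256), Pow(392, -1)) = Mul(Rational(407, 256), Rational(1, 392)) = Rational(407, 100352)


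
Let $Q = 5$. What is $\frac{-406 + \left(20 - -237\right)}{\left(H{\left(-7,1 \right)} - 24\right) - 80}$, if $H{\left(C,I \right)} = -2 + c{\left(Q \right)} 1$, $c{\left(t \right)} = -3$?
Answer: $\frac{149}{109} \approx 1.367$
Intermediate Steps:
$H{\left(C,I \right)} = -5$ ($H{\left(C,I \right)} = -2 - 3 = -5$)
$\frac{-406 + \left(20 - -237\right)}{\left(H{\left(-7,1 \right)} - 24\right) - 80} = \frac{-406 + \left(20 - -237\right)}{\left(-5 - 24\right) - 80} = \frac{-406 + \left(20 + 237\right)}{\left(-5 - 24\right) - 80} = \frac{-406 + 257}{-29 - 80} = - \frac{149}{-109} = \left(-149\right) \left(- \frac{1}{109}\right) = \frac{149}{109}$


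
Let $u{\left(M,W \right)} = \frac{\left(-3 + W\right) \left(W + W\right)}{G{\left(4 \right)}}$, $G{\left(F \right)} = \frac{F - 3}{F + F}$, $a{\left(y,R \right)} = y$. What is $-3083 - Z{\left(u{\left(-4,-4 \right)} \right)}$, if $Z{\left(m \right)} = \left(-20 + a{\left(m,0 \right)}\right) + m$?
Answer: $-3959$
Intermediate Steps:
$G{\left(F \right)} = \frac{-3 + F}{2 F}$
$u{\left(M,W \right)} = 16 W \left(-3 + W\right)$ ($u{\left(M,W \right)} = \frac{\left(-3 + W\right) \left(W + W\right)}{\frac{1}{2} \cdot \frac{1}{4} \left(-3 + 4\right)} = \frac{\left(-3 + W\right) 2 W}{\frac{1}{2} \cdot \frac{1}{4} \cdot 1} = 2 W \left(-3 + W\right) \frac{1}{\frac{1}{8}} = 2 W \left(-3 + W\right) 8 = 16 W \left(-3 + W\right)$)
$Z{\left(m \right)} = -20 + 2 m$ ($Z{\left(m \right)} = \left(-20 + m\right) + m = -20 + 2 m$)
$-3083 - Z{\left(u{\left(-4,-4 \right)} \right)} = -3083 - \left(-20 + 2 \cdot 16 \left(-4\right) \left(-3 - 4\right)\right) = -3083 - \left(-20 + 2 \cdot 16 \left(-4\right) \left(-7\right)\right) = -3083 - \left(-20 + 2 \cdot 448\right) = -3083 - \left(-20 + 896\right) = -3083 - 876 = -3959$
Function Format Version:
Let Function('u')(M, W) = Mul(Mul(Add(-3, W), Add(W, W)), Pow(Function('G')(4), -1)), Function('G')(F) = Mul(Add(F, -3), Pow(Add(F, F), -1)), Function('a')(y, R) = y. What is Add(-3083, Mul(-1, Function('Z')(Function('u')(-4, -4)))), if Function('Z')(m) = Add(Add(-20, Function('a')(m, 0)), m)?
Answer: -3959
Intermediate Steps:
Function('G')(F) = Mul(Rational(1, 2), Pow(F, -1), Add(-3, F)) (Function('G')(F) = Mul(Add(-3, F), Pow(Mul(2, F), -1)) = Mul(Add(-3, F), Mul(Rational(1, 2), Pow(F, -1))) = Mul(Rational(1, 2), Pow(F, -1), Add(-3, F)))
Function('u')(M, W) = Mul(16, W, Add(-3, W)) (Function('u')(M, W) = Mul(Mul(Add(-3, W), Add(W, W)), Pow(Mul(Rational(1, 2), Pow(4, -1), Add(-3, 4)), -1)) = Mul(Mul(Add(-3, W), Mul(2, W)), Pow(Mul(Rational(1, 2), Rational(1, 4), 1), -1)) = Mul(Mul(2, W, Add(-3, W)), Pow(Rational(1, 8), -1)) = Mul(Mul(2, W, Add(-3, W)), 8) = Mul(16, W, Add(-3, W)))
Function('Z')(m) = Add(-20, Mul(2, m)) (Function('Z')(m) = Add(Add(-20, m), m) = Add(-20, Mul(2, m)))
Add(-3083, Mul(-1, Function('Z')(Function('u')(-4, -4)))) = Add(-3083, Mul(-1, Add(-20, Mul(2, Mul(16, -4, Add(-3, -4)))))) = Add(-3083, Mul(-1, Add(-20, Mul(2, Mul(16, -4, -7))))) = Add(-3083, Mul(-1, Add(-20, Mul(2, 448)))) = Add(-3083, Mul(-1, Add(-20, 896))) = Add(-3083, Mul(-1, 876)) = Add(-3083, -876) = -3959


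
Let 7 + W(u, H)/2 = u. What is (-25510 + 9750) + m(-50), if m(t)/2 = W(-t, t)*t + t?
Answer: -24460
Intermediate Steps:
W(u, H) = -14 + 2*u
m(t) = 2*t + 2*t*(-14 - 2*t) (m(t) = 2*((-14 + 2*(-t))*t + t) = 2*((-14 - 2*t)*t + t) = 2*(t*(-14 - 2*t) + t) = 2*(t + t*(-14 - 2*t)) = 2*t + 2*t*(-14 - 2*t))
(-25510 + 9750) + m(-50) = (-25510 + 9750) + 2*(-50)*(-13 - 2*(-50)) = -15760 + 2*(-50)*(-13 + 100) = -15760 + 2*(-50)*87 = -15760 - 8700 = -24460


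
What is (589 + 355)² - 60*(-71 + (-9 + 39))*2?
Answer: 896056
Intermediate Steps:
(589 + 355)² - 60*(-71 + (-9 + 39))*2 = 944² - 60*(-71 + 30)*2 = 891136 - 60*(-41*2) = 891136 - 60*(-82) = 891136 - 1*(-4920) = 891136 + 4920 = 896056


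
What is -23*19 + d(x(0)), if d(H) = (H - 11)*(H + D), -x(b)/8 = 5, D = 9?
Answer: 1144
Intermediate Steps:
x(b) = -40 (x(b) = -8*5 = -40)
d(H) = (-11 + H)*(9 + H) (d(H) = (H - 11)*(H + 9) = (-11 + H)*(9 + H))
-23*19 + d(x(0)) = -23*19 + (-99 + (-40)**2 - 2*(-40)) = -437 + (-99 + 1600 + 80) = -437 + 1581 = 1144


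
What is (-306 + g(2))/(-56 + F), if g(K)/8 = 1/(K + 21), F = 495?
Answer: -7030/10097 ≈ -0.69625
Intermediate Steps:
g(K) = 8/(21 + K) (g(K) = 8/(K + 21) = 8/(21 + K))
(-306 + g(2))/(-56 + F) = (-306 + 8/(21 + 2))/(-56 + 495) = (-306 + 8/23)/439 = (-306 + 8*(1/23))*(1/439) = (-306 + 8/23)*(1/439) = -7030/23*1/439 = -7030/10097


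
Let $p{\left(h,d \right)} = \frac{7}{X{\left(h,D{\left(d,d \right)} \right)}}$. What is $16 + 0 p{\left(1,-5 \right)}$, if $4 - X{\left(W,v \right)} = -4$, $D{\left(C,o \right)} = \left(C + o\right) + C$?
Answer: $16$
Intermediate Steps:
$D{\left(C,o \right)} = o + 2 C$
$X{\left(W,v \right)} = 8$ ($X{\left(W,v \right)} = 4 - -4 = 4 + 4 = 8$)
$p{\left(h,d \right)} = \frac{7}{8}$
$16 + 0 p{\left(1,-5 \right)} = 16 + 0 \cdot \frac{7}{8} = 16 + 0 = 16$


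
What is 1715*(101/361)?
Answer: 173215/361 ≈ 479.82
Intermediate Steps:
1715*(101/361) = 173215/361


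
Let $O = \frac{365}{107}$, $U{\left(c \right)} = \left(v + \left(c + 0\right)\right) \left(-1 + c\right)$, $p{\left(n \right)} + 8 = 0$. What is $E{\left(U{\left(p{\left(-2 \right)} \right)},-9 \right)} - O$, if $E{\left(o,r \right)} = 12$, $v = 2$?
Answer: $\frac{919}{107} \approx 8.5888$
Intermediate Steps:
$p{\left(n \right)} = -8$ ($p{\left(n \right)} = -8 + 0 = -8$)
$U{\left(c \right)} = \left(-1 + c\right) \left(2 + c\right)$ ($U{\left(c \right)} = \left(2 + \left(c + 0\right)\right) \left(-1 + c\right) = \left(2 + c\right) \left(-1 + c\right) = \left(-1 + c\right) \left(2 + c\right)$)
$O = \frac{365}{107}$ ($O = 365 \cdot \frac{1}{107} = \frac{365}{107} \approx 3.4112$)
$E{\left(U{\left(p{\left(-2 \right)} \right)},-9 \right)} - O = 12 - \frac{365}{107} = \frac{919}{107}$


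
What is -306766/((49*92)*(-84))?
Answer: 153383/189336 ≈ 0.81011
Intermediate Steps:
-306766/((49*92)*(-84)) = -306766/(4508*(-84)) = -306766/(-378672) = -306766*(-1/378672) = 153383/189336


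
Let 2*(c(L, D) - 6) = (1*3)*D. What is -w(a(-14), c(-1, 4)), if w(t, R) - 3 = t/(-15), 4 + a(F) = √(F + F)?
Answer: -49/15 + 2*I*√7/15 ≈ -3.2667 + 0.35277*I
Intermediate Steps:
c(L, D) = 6 + 3*D/2 (c(L, D) = 6 + ((1*3)*D)/2 = 6 + (3*D)/2 = 6 + 3*D/2)
a(F) = -4 + √2*√F (a(F) = -4 + √(F + F) = -4 + √(2*F) = -4 + √2*√F)
w(t, R) = 3 - t/15 (w(t, R) = 3 + t/(-15) = 3 + t*(-1/15) = 3 - t/15)
-w(a(-14), c(-1, 4)) = -(3 - (-4 + √2*√(-14))/15) = -(3 - (-4 + √2*(I*√14))/15) = -(3 - (-4 + 2*I*√7)/15) = -(3 + (4/15 - 2*I*√7/15)) = -(49/15 - 2*I*√7/15) = -49/15 + 2*I*√7/15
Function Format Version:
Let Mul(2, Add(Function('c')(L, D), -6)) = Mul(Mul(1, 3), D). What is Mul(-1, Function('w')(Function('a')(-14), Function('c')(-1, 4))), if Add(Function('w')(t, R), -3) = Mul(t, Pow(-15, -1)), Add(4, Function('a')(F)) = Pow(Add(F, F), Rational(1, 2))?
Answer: Add(Rational(-49, 15), Mul(Rational(2, 15), I, Pow(7, Rational(1, 2)))) ≈ Add(-3.2667, Mul(0.35277, I))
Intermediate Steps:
Function('c')(L, D) = Add(6, Mul(Rational(3, 2), D)) (Function('c')(L, D) = Add(6, Mul(Rational(1, 2), Mul(Mul(1, 3), D))) = Add(6, Mul(Rational(1, 2), Mul(3, D))) = Add(6, Mul(Rational(3, 2), D)))
Function('a')(F) = Add(-4, Mul(Pow(2, Rational(1, 2)), Pow(F, Rational(1, 2)))) (Function('a')(F) = Add(-4, Pow(Add(F, F), Rational(1, 2))) = Add(-4, Pow(Mul(2, F), Rational(1, 2))) = Add(-4, Mul(Pow(2, Rational(1, 2)), Pow(F, Rational(1, 2)))))
Function('w')(t, R) = Add(3, Mul(Rational(-1, 15), t)) (Function('w')(t, R) = Add(3, Mul(t, Pow(-15, -1))) = Add(3, Mul(t, Rational(-1, 15))) = Add(3, Mul(Rational(-1, 15), t)))
Mul(-1, Function('w')(Function('a')(-14), Function('c')(-1, 4))) = Mul(-1, Add(3, Mul(Rational(-1, 15), Add(-4, Mul(Pow(2, Rational(1, 2)), Pow(-14, Rational(1, 2))))))) = Mul(-1, Add(3, Mul(Rational(-1, 15), Add(-4, Mul(Pow(2, Rational(1, 2)), Mul(I, Pow(14, Rational(1, 2)))))))) = Mul(-1, Add(3, Mul(Rational(-1, 15), Add(-4, Mul(2, I, Pow(7, Rational(1, 2))))))) = Mul(-1, Add(3, Add(Rational(4, 15), Mul(Rational(-2, 15), I, Pow(7, Rational(1, 2)))))) = Mul(-1, Add(Rational(49, 15), Mul(Rational(-2, 15), I, Pow(7, Rational(1, 2))))) = Add(Rational(-49, 15), Mul(Rational(2, 15), I, Pow(7, Rational(1, 2))))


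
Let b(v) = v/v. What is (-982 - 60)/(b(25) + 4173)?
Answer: -521/2087 ≈ -0.24964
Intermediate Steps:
b(v) = 1
(-982 - 60)/(b(25) + 4173) = (-982 - 60)/(1 + 4173) = -1042/4174 = -1042*1/4174 = -521/2087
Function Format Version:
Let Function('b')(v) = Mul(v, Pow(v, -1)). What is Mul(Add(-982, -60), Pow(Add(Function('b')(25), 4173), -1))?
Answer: Rational(-521, 2087) ≈ -0.24964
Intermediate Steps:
Function('b')(v) = 1
Mul(Add(-982, -60), Pow(Add(Function('b')(25), 4173), -1)) = Mul(Add(-982, -60), Pow(Add(1, 4173), -1)) = Mul(-1042, Pow(4174, -1)) = Mul(-1042, Rational(1, 4174)) = Rational(-521, 2087)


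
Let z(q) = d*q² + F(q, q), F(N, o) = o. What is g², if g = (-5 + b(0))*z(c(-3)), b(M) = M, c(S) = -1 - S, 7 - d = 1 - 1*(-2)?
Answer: 8100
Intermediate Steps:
d = 4 (d = 7 - (1 - 1*(-2)) = 7 - (1 + 2) = 7 - 1*3 = 7 - 3 = 4)
z(q) = q + 4*q² (z(q) = 4*q² + q = q + 4*q²)
g = -90 (g = (-5 + 0)*((-1 - 1*(-3))*(1 + 4*(-1 - 1*(-3)))) = -5*(-1 + 3)*(1 + 4*(-1 + 3)) = -10*(1 + 4*2) = -10*(1 + 8) = -10*9 = -5*18 = -90)
g² = (-90)² = 8100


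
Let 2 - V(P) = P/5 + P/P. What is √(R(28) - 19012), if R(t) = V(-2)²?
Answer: 7*I*√9699/5 ≈ 137.88*I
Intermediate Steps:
V(P) = 1 - P/5 (V(P) = 2 - (P/5 + P/P) = 2 - (P*(⅕) + 1) = 2 - (P/5 + 1) = 2 - (1 + P/5) = 2 + (-1 - P/5) = 1 - P/5)
R(t) = 49/25 (R(t) = (1 - ⅕*(-2))² = (1 + ⅖)² = (7/5)² = 49/25)
√(R(28) - 19012) = √(49/25 - 19012) = √(-475251/25) = 7*I*√9699/5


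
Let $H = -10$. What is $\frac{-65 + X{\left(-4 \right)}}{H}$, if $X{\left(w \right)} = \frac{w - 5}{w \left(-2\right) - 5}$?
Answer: $\frac{34}{5} \approx 6.8$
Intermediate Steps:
$X{\left(w \right)} = \frac{-5 + w}{-5 - 2 w}$ ($X{\left(w \right)} = \frac{-5 + w}{- 2 w - 5} = \frac{-5 + w}{-5 - 2 w}$)
$\frac{-65 + X{\left(-4 \right)}}{H} = \frac{-65 + \frac{5 - -4}{5 + 2 \left(-4\right)}}{-10} = \left(-65 + \frac{5 + 4}{5 - 8}\right) \left(- \frac{1}{10}\right) = \left(-65 + \frac{1}{-3} \cdot 9\right) \left(- \frac{1}{10}\right) = \left(-65 - 3\right) \left(- \frac{1}{10}\right) = \left(-68\right) \left(- \frac{1}{10}\right) = \frac{34}{5}$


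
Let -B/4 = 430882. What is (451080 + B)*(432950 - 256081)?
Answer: -225056605312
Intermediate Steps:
B = -1723528 (B = -4*430882 = -1723528)
(451080 + B)*(432950 - 256081) = (451080 - 1723528)*(432950 - 256081) = -1272448*176869 = -225056605312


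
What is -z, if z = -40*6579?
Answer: 263160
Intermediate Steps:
z = -263160
-z = -1*(-263160) = 263160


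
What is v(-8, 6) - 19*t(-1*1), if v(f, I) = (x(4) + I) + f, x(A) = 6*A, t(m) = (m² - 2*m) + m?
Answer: -16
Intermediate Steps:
t(m) = m² - m
v(f, I) = 24 + I + f (v(f, I) = (6*4 + I) + f = (24 + I) + f = 24 + I + f)
v(-8, 6) - 19*t(-1*1) = (24 + 6 - 8) - 19*(-1*1)*(-1 - 1*1) = 22 - (-19)*(-1 - 1) = 22 - (-19)*(-2) = 22 - 19*2 = 22 - 38 = -16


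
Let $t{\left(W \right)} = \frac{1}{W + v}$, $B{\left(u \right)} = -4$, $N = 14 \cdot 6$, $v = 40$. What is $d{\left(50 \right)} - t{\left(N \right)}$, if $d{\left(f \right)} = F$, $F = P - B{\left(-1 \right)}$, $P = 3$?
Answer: $\frac{867}{124} \approx 6.9919$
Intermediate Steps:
$N = 84$
$F = 7$ ($F = 3 - -4 = 3 + 4 = 7$)
$t{\left(W \right)} = \frac{1}{40 + W}$ ($t{\left(W \right)} = \frac{1}{W + 40} = \frac{1}{40 + W}$)
$d{\left(f \right)} = 7$
$d{\left(50 \right)} - t{\left(N \right)} = 7 - \frac{1}{40 + 84} = 7 - \frac{1}{124} = \frac{867}{124}$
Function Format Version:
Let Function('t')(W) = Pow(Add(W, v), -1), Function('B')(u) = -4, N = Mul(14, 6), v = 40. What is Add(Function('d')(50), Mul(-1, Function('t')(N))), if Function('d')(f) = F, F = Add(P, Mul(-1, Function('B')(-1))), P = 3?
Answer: Rational(867, 124) ≈ 6.9919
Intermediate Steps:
N = 84
F = 7 (F = Add(3, Mul(-1, -4)) = Add(3, 4) = 7)
Function('t')(W) = Pow(Add(40, W), -1) (Function('t')(W) = Pow(Add(W, 40), -1) = Pow(Add(40, W), -1))
Function('d')(f) = 7
Add(Function('d')(50), Mul(-1, Function('t')(N))) = Add(7, Mul(-1, Pow(Add(40, 84), -1))) = Add(7, Mul(-1, Pow(124, -1))) = Add(7, Mul(-1, Rational(1, 124))) = Add(7, Rational(-1, 124)) = Rational(867, 124)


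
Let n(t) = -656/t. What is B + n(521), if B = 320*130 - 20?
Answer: 21662524/521 ≈ 41579.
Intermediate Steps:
B = 41580 (B = 41600 - 20 = 41580)
B + n(521) = 41580 - 656/521 = 21662524/521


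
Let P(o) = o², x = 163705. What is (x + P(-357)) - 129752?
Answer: 161402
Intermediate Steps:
(x + P(-357)) - 129752 = (163705 + (-357)²) - 129752 = (163705 + 127449) - 129752 = 291154 - 129752 = 161402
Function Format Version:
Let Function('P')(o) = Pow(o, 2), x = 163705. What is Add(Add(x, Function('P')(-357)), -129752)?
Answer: 161402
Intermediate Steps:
Add(Add(x, Function('P')(-357)), -129752) = Add(Add(163705, Pow(-357, 2)), -129752) = Add(Add(163705, 127449), -129752) = Add(291154, -129752) = 161402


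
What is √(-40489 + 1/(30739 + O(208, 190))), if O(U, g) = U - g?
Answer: 6*I*√1063953125839/30757 ≈ 201.22*I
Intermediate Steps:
√(-40489 + 1/(30739 + O(208, 190))) = √(-40489 + 1/(30739 + (208 - 1*190))) = √(-40489 + 1/(30739 + (208 - 190))) = √(-40489 + 1/(30739 + 18)) = √(-40489 + 1/30757) = √(-1245320172/30757) = 6*I*√1063953125839/30757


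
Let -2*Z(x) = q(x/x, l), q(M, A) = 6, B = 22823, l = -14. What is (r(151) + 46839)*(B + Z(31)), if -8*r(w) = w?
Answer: 2136870505/2 ≈ 1.0684e+9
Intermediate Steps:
r(w) = -w/8
Z(x) = -3 (Z(x) = -½*6 = -3)
(r(151) + 46839)*(B + Z(31)) = (-⅛*151 + 46839)*(22823 - 3) = (-151/8 + 46839)*22820 = (374561/8)*22820 = 2136870505/2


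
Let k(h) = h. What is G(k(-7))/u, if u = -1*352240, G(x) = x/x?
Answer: -1/352240 ≈ -2.8390e-6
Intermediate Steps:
G(x) = 1
u = -352240
G(k(-7))/u = 1/(-352240) = 1*(-1/352240) = -1/352240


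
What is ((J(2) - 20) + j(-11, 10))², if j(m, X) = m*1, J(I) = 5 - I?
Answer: 784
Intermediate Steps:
j(m, X) = m
((J(2) - 20) + j(-11, 10))² = (((5 - 1*2) - 20) - 11)² = (((5 - 2) - 20) - 11)² = ((3 - 20) - 11)² = (-17 - 11)² = (-28)² = 784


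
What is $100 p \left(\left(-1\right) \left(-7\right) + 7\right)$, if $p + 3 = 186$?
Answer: $256200$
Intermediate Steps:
$p = 183$ ($p = -3 + 186 = 183$)
$100 p \left(\left(-1\right) \left(-7\right) + 7\right) = 100 \cdot 183 \left(\left(-1\right) \left(-7\right) + 7\right) = 18300 \left(7 + 7\right) = 18300 \cdot 14 = 256200$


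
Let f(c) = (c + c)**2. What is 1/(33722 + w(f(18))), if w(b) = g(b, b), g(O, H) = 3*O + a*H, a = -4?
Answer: 1/32426 ≈ 3.0839e-5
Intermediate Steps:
f(c) = 4*c**2 (f(c) = (2*c)**2 = 4*c**2)
g(O, H) = -4*H + 3*O (g(O, H) = 3*O - 4*H = -4*H + 3*O)
w(b) = -b (w(b) = -4*b + 3*b = -b)
1/(33722 + w(f(18))) = 1/(33722 - 4*18**2) = 1/(33722 - 4*324) = 1/(33722 - 1*1296) = 1/(33722 - 1296) = 1/32426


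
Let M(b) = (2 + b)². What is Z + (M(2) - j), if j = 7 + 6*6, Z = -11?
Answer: -38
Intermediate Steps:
j = 43 (j = 7 + 36 = 43)
Z + (M(2) - j) = -11 + ((2 + 2)² - 1*43) = -11 + (4² - 43) = -11 + (16 - 43) = -11 - 27 = -38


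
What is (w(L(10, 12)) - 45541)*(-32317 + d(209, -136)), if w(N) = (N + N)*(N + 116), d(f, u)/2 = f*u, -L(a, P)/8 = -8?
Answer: 2006301665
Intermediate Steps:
L(a, P) = 64 (L(a, P) = -8*(-8) = 64)
d(f, u) = 2*f*u (d(f, u) = 2*(f*u) = 2*f*u)
w(N) = 2*N*(116 + N) (w(N) = (2*N)*(116 + N) = 2*N*(116 + N))
(w(L(10, 12)) - 45541)*(-32317 + d(209, -136)) = (2*64*(116 + 64) - 45541)*(-32317 + 2*209*(-136)) = (2*64*180 - 45541)*(-32317 - 56848) = (23040 - 45541)*(-89165) = -22501*(-89165) = 2006301665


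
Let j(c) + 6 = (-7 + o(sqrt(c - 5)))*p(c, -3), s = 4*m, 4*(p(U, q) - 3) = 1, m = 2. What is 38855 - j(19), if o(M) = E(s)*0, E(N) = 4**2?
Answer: 155535/4 ≈ 38884.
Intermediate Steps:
p(U, q) = 13/4 (p(U, q) = 3 + (1/4)*1 = 3 + 1/4 = 13/4)
s = 8 (s = 4*2 = 8)
E(N) = 16
o(M) = 0 (o(M) = 16*0 = 0)
j(c) = -115/4 (j(c) = -6 + (-7 + 0)*(13/4) = -6 - 7*13/4 = -6 - 91/4 = -115/4)
38855 - j(19) = 38855 - 1*(-115/4) = 38855 + 115/4 = 155535/4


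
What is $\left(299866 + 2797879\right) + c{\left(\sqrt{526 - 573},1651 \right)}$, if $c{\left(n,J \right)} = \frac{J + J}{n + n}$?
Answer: $3097745 - \frac{1651 i \sqrt{47}}{47} \approx 3.0977 \cdot 10^{6} - 240.82 i$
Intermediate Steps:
$c{\left(n,J \right)} = \frac{J}{n}$ ($c{\left(n,J \right)} = \frac{2 J}{2 n} = 2 J \frac{1}{2 n} = \frac{J}{n}$)
$\left(299866 + 2797879\right) + c{\left(\sqrt{526 - 573},1651 \right)} = \left(299866 + 2797879\right) + \frac{1651}{\sqrt{526 - 573}} = 3097745 + \frac{1651}{\sqrt{-47}} = 3097745 + \frac{1651}{i \sqrt{47}} = 3097745 + 1651 \left(- \frac{i \sqrt{47}}{47}\right) = 3097745 - \frac{1651 i \sqrt{47}}{47}$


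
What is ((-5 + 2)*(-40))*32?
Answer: 3840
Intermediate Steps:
((-5 + 2)*(-40))*32 = -3*(-40)*32 = 120*32 = 3840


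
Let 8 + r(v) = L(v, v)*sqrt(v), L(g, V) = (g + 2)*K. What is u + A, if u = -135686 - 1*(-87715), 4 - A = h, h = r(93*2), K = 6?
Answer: -47959 - 1128*sqrt(186) ≈ -63343.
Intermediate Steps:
L(g, V) = 12 + 6*g (L(g, V) = (g + 2)*6 = (2 + g)*6 = 12 + 6*g)
r(v) = -8 + sqrt(v)*(12 + 6*v) (r(v) = -8 + (12 + 6*v)*sqrt(v) = -8 + sqrt(v)*(12 + 6*v))
h = -8 + 1128*sqrt(186) (h = -8 + 6*sqrt(93*2)*(2 + 93*2) = -8 + 6*sqrt(186)*(2 + 186) = -8 + 6*sqrt(186)*188 = -8 + 1128*sqrt(186) ≈ 15376.)
A = 12 - 1128*sqrt(186) (A = 4 - (-8 + 1128*sqrt(186)) = 4 + (8 - 1128*sqrt(186)) = 12 - 1128*sqrt(186) ≈ -15372.)
u = -47971 (u = -135686 + 87715 = -47971)
u + A = -47971 + (12 - 1128*sqrt(186)) = -47959 - 1128*sqrt(186)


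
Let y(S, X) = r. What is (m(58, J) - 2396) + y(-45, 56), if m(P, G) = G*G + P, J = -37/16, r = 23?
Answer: -591271/256 ≈ -2309.7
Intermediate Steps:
J = -37/16 (J = -37*1/16 = -37/16 ≈ -2.3125)
y(S, X) = 23
m(P, G) = P + G² (m(P, G) = G² + P = P + G²)
(m(58, J) - 2396) + y(-45, 56) = ((58 + (-37/16)²) - 2396) + 23 = ((58 + 1369/256) - 2396) + 23 = (16217/256 - 2396) + 23 = -597159/256 + 23 = -591271/256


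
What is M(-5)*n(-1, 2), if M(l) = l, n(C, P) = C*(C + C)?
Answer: -10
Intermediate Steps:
n(C, P) = 2*C² (n(C, P) = C*(2*C) = 2*C²)
M(-5)*n(-1, 2) = -10*(-1)² = -10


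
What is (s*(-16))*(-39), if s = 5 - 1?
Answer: 2496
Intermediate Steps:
s = 4
(s*(-16))*(-39) = (4*(-16))*(-39) = -64*(-39) = 2496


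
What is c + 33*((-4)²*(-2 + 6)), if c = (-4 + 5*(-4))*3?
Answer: 2040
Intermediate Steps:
c = -72 (c = (-4 - 20)*3 = -24*3 = -72)
c + 33*((-4)²*(-2 + 6)) = -72 + 33*((-4)²*(-2 + 6)) = -72 + 33*(16*4) = -72 + 33*64 = -72 + 2112 = 2040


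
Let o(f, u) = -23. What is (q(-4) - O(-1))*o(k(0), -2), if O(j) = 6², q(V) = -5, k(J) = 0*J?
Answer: 943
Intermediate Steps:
k(J) = 0
O(j) = 36
(q(-4) - O(-1))*o(k(0), -2) = (-5 - 1*36)*(-23) = (-5 - 36)*(-23) = -41*(-23) = 943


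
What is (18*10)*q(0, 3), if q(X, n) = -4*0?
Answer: 0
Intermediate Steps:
q(X, n) = 0
(18*10)*q(0, 3) = (18*10)*0 = 180*0 = 0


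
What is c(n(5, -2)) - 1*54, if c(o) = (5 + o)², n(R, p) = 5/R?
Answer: -18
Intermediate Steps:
c(n(5, -2)) - 1*54 = (5 + 5/5)² - 1*54 = (5 + 5*(⅕))² - 54 = (5 + 1)² - 54 = 6² - 54 = 36 - 54 = -18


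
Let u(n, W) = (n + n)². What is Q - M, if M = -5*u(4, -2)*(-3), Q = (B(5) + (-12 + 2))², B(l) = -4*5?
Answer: -60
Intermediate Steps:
B(l) = -20
u(n, W) = 4*n² (u(n, W) = (2*n)² = 4*n²)
Q = 900 (Q = (-20 + (-12 + 2))² = (-20 - 10)² = (-30)² = 900)
M = 960 (M = -20*4²*(-3) = -20*16*(-3) = -5*64*(-3) = -320*(-3) = 960)
Q - M = 900 - 1*960 = 900 - 960 = -60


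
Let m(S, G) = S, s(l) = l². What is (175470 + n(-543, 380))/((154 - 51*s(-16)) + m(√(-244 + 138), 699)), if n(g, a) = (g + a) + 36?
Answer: -1131137693/83230855 - 175343*I*√106/166461710 ≈ -13.59 - 0.010845*I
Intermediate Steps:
n(g, a) = 36 + a + g (n(g, a) = (a + g) + 36 = 36 + a + g)
(175470 + n(-543, 380))/((154 - 51*s(-16)) + m(√(-244 + 138), 699)) = (175470 + (36 + 380 - 543))/((154 - 51*(-16)²) + √(-244 + 138)) = (175470 - 127)/((154 - 51*256) + √(-106)) = 175343/((154 - 13056) + I*√106) = 175343/(-12902 + I*√106)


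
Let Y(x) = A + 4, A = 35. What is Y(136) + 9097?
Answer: 9136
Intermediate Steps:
Y(x) = 39 (Y(x) = 35 + 4 = 39)
Y(136) + 9097 = 39 + 9097 = 9136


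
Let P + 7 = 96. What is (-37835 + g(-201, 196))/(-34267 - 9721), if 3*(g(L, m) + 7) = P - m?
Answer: 113633/131964 ≈ 0.86109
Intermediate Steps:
P = 89 (P = -7 + 96 = 89)
g(L, m) = 68/3 - m/3 (g(L, m) = -7 + (89 - m)/3 = -7 + (89/3 - m/3) = 68/3 - m/3)
(-37835 + g(-201, 196))/(-34267 - 9721) = (-37835 + (68/3 - ⅓*196))/(-34267 - 9721) = (-37835 + (68/3 - 196/3))/(-43988) = (-37835 - 128/3)*(-1/43988) = -113633/3*(-1/43988) = 113633/131964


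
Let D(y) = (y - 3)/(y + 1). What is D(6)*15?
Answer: 45/7 ≈ 6.4286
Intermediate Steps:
D(y) = (-3 + y)/(1 + y)
D(6)*15 = ((-3 + 6)/(1 + 6))*15 = (3/7)*15 = 45/7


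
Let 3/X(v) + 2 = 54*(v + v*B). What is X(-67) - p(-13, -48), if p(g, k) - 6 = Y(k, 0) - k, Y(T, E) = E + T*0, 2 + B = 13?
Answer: -2344575/43418 ≈ -54.000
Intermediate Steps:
B = 11 (B = -2 + 13 = 11)
Y(T, E) = E (Y(T, E) = E + 0 = E)
p(g, k) = 6 - k (p(g, k) = 6 + (0 - k) = 6 - k)
X(v) = 3/(-2 + 648*v) (X(v) = 3/(-2 + 54*(v + v*11)) = 3/(-2 + 54*(v + 11*v)) = 3/(-2 + 54*(12*v)) = 3/(-2 + 648*v))
X(-67) - p(-13, -48) = 3/(2*(-1 + 324*(-67))) - (6 - 1*(-48)) = 3/(2*(-1 - 21708)) - (6 + 48) = (3/2)/(-21709) - 1*54 = (3/2)*(-1/21709) - 54 = -3/43418 - 54 = -2344575/43418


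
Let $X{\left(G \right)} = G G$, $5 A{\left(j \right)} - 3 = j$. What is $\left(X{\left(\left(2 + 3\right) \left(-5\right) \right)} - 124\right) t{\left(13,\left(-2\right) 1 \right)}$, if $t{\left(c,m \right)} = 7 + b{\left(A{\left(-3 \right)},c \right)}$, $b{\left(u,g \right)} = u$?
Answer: $3507$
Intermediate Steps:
$A{\left(j \right)} = \frac{3}{5} + \frac{j}{5}$
$t{\left(c,m \right)} = 7$ ($t{\left(c,m \right)} = 7 + \left(\frac{3}{5} + \frac{1}{5} \left(-3\right)\right) = 7 + \left(\frac{3}{5} - \frac{3}{5}\right) = 7 + 0 = 7$)
$X{\left(G \right)} = G^{2}$
$\left(X{\left(\left(2 + 3\right) \left(-5\right) \right)} - 124\right) t{\left(13,\left(-2\right) 1 \right)} = \left(\left(\left(2 + 3\right) \left(-5\right)\right)^{2} - 124\right) 7 = \left(\left(5 \left(-5\right)\right)^{2} - 124\right) 7 = \left(\left(-25\right)^{2} - 124\right) 7 = \left(625 - 124\right) 7 = 501 \cdot 7 = 3507$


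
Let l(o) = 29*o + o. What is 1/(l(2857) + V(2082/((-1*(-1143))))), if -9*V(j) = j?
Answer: 3429/293898896 ≈ 1.1667e-5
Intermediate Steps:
V(j) = -j/9
l(o) = 30*o
1/(l(2857) + V(2082/((-1*(-1143))))) = 1/(30*2857 - 694/(3*((-1*(-1143))))) = 1/(85710 - 694/(3*1143)) = 1/(85710 - 1/9*694/381) = 1/(85710 - 694/3429) = 1/(293898896/3429) = 3429/293898896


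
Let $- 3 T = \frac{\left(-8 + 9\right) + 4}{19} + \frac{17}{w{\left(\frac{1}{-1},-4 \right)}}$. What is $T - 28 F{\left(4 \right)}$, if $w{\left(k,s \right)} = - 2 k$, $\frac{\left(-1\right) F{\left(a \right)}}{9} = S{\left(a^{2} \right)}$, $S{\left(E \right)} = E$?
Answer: $\frac{153105}{38} \approx 4029.1$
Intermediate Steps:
$F{\left(a \right)} = - 9 a^{2}$
$T = - \frac{111}{38}$ ($T = - \frac{\frac{\left(-8 + 9\right) + 4}{19} + \frac{17}{\left(-2\right) \frac{1}{-1}}}{3} = - \frac{\left(1 + 4\right) \frac{1}{19} + \frac{17}{\left(-2\right) \left(-1\right)}}{3} = - \frac{5 \cdot \frac{1}{19} + \frac{17}{2}}{3} = - \frac{\frac{5}{19} + 17 \cdot \frac{1}{2}}{3} = - \frac{\frac{5}{19} + \frac{17}{2}}{3} = \left(- \frac{1}{3}\right) \frac{333}{38} = - \frac{111}{38} \approx -2.9211$)
$T - 28 F{\left(4 \right)} = - \frac{111}{38} - 28 \left(- 9 \cdot 4^{2}\right) = - \frac{111}{38} - 28 \left(\left(-9\right) 16\right) = - \frac{111}{38} - -4032 = - \frac{111}{38} + 4032 = \frac{153105}{38}$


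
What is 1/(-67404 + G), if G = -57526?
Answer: -1/124930 ≈ -8.0045e-6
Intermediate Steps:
1/(-67404 + G) = 1/(-67404 - 57526) = 1/(-124930) = -1/124930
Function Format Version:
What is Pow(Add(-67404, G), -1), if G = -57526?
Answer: Rational(-1, 124930) ≈ -8.0045e-6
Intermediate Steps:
Pow(Add(-67404, G), -1) = Pow(Add(-67404, -57526), -1) = Pow(-124930, -1) = Rational(-1, 124930)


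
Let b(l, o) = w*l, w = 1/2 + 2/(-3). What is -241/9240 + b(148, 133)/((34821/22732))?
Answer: -5189469301/321746040 ≈ -16.129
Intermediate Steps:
w = -⅙ (w = 1*(½) + 2*(-⅓) = ½ - ⅔ = -⅙ ≈ -0.16667)
b(l, o) = -l/6
-241/9240 + b(148, 133)/((34821/22732)) = -241/9240 + (-⅙*148)/((34821/22732)) = -241*1/9240 - 74/(3*(34821*(1/22732))) = -241/9240 - 74/(3*34821/22732) = -241/9240 - 74/3*22732/34821 = -241/9240 - 1682168/104463 = -5189469301/321746040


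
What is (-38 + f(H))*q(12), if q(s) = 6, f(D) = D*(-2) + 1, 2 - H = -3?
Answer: -282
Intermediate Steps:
H = 5 (H = 2 - 1*(-3) = 2 + 3 = 5)
f(D) = 1 - 2*D (f(D) = -2*D + 1 = 1 - 2*D)
(-38 + f(H))*q(12) = (-38 + (1 - 2*5))*6 = (-38 + (1 - 10))*6 = (-38 - 9)*6 = -47*6 = -282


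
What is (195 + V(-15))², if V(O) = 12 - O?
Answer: 49284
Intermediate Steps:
(195 + V(-15))² = (195 + (12 - 1*(-15)))² = (195 + (12 + 15))² = (195 + 27)² = 222² = 49284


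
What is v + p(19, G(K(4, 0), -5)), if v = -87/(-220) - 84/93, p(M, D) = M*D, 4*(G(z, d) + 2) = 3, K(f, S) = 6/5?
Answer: -82719/3410 ≈ -24.258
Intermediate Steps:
K(f, S) = 6/5 (K(f, S) = 6*(⅕) = 6/5)
G(z, d) = -5/4 (G(z, d) = -2 + (¼)*3 = -2 + ¾ = -5/4)
p(M, D) = D*M
v = -3463/6820 (v = -87*(-1/220) - 84*1/93 = 87/220 - 28/31 = -3463/6820 ≈ -0.50777)
v + p(19, G(K(4, 0), -5)) = -3463/6820 - 5/4*19 = -3463/6820 - 95/4 = -82719/3410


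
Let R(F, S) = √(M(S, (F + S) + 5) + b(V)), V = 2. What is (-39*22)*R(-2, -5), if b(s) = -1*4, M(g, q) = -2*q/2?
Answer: -858*I*√2 ≈ -1213.4*I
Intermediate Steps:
M(g, q) = -q (M(g, q) = -2*q*(½) = -q)
b(s) = -4
R(F, S) = √(-9 - F - S) (R(F, S) = √(-((F + S) + 5) - 4) = √(-(5 + F + S) - 4) = √((-5 - F - S) - 4) = √(-9 - F - S))
(-39*22)*R(-2, -5) = (-39*22)*√(-9 - 1*(-2) - 1*(-5)) = -858*√(-9 + 2 + 5) = -858*I*√2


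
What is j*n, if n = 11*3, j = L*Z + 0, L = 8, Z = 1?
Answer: 264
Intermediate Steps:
j = 8 (j = 8*1 + 0 = 8 + 0 = 8)
n = 33
j*n = 8*33 = 264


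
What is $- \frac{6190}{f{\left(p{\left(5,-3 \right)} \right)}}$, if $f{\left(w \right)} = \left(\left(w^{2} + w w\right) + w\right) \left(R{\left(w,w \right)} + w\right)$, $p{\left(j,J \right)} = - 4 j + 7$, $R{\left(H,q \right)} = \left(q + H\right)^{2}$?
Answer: $- \frac{1238}{43095} \approx -0.028727$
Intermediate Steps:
$R{\left(H,q \right)} = \left(H + q\right)^{2}$
$p{\left(j,J \right)} = 7 - 4 j$
$f{\left(w \right)} = \left(w + 2 w^{2}\right) \left(w + 4 w^{2}\right)$ ($f{\left(w \right)} = \left(\left(w^{2} + w w\right) + w\right) \left(\left(w + w\right)^{2} + w\right) = \left(\left(w^{2} + w^{2}\right) + w\right) \left(\left(2 w\right)^{2} + w\right) = \left(2 w^{2} + w\right) \left(4 w^{2} + w\right) = \left(w + 2 w^{2}\right) \left(w + 4 w^{2}\right)$)
$- \frac{6190}{f{\left(p{\left(5,-3 \right)} \right)}} = - \frac{6190}{\left(7 - 20\right)^{2} \left(1 + 6 \left(7 - 20\right) + 8 \left(7 - 20\right)^{2}\right)} = - \frac{6190}{\left(-13\right)^{2} \left(1 + 6 \left(-13\right) + 8 \left(-13\right)^{2}\right)} = - \frac{6190}{169 \left(1 - 78 + 8 \cdot 169\right)} = - \frac{6190}{169 \left(1 - 78 + 1352\right)} = - \frac{6190}{169 \cdot 1275} = - \frac{6190}{215475} = \left(-6190\right) \frac{1}{215475} = - \frac{1238}{43095}$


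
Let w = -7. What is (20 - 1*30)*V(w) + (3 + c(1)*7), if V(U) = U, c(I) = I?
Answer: 80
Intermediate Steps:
(20 - 1*30)*V(w) + (3 + c(1)*7) = (20 - 1*30)*(-7) + (3 + 1*7) = (20 - 30)*(-7) + (3 + 7) = -10*(-7) + 10 = 70 + 10 = 80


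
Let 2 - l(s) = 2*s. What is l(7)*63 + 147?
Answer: -609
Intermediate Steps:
l(s) = 2 - 2*s
l(7)*63 + 147 = (2 - 2*7)*63 + 147 = (2 - 14)*63 + 147 = -12*63 + 147 = -756 + 147 = -609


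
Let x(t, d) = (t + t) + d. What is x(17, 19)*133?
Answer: 7049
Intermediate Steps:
x(t, d) = d + 2*t (x(t, d) = 2*t + d = d + 2*t)
x(17, 19)*133 = (19 + 2*17)*133 = (19 + 34)*133 = 53*133 = 7049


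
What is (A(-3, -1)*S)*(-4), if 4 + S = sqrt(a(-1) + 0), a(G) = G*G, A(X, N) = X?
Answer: -36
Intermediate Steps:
a(G) = G**2
S = -3 (S = -4 + sqrt((-1)**2 + 0) = -4 + sqrt(1 + 0) = -4 + sqrt(1) = -4 + 1 = -3)
(A(-3, -1)*S)*(-4) = -3*(-3)*(-4) = 9*(-4) = -36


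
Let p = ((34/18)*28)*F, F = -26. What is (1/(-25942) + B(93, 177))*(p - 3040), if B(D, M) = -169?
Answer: 87105265732/116739 ≈ 7.4615e+5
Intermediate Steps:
p = -12376/9 (p = ((34/18)*28)*(-26) = ((34*(1/18))*28)*(-26) = ((17/9)*28)*(-26) = (476/9)*(-26) = -12376/9 ≈ -1375.1)
(1/(-25942) + B(93, 177))*(p - 3040) = (1/(-25942) - 169)*(-12376/9 - 3040) = (-1/25942 - 169)*(-39736/9) = -4384199/25942*(-39736/9) = 87105265732/116739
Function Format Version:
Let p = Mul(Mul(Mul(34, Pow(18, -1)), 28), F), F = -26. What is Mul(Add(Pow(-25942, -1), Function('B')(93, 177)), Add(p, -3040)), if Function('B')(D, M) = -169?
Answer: Rational(87105265732, 116739) ≈ 7.4615e+5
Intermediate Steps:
p = Rational(-12376, 9) (p = Mul(Mul(Mul(34, Pow(18, -1)), 28), -26) = Mul(Mul(Mul(34, Rational(1, 18)), 28), -26) = Mul(Mul(Rational(17, 9), 28), -26) = Mul(Rational(476, 9), -26) = Rational(-12376, 9) ≈ -1375.1)
Mul(Add(Pow(-25942, -1), Function('B')(93, 177)), Add(p, -3040)) = Mul(Add(Pow(-25942, -1), -169), Add(Rational(-12376, 9), -3040)) = Mul(Add(Rational(-1, 25942), -169), Rational(-39736, 9)) = Mul(Rational(-4384199, 25942), Rational(-39736, 9)) = Rational(87105265732, 116739)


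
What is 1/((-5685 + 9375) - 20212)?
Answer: -1/16522 ≈ -6.0525e-5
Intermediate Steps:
1/((-5685 + 9375) - 20212) = 1/(3690 - 20212) = 1/(-16522) = -1/16522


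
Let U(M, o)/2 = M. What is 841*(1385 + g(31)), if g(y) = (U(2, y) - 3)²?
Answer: 1165626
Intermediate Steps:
U(M, o) = 2*M
g(y) = 1 (g(y) = (2*2 - 3)² = (4 - 3)² = 1² = 1)
841*(1385 + g(31)) = 841*(1385 + 1) = 841*1386 = 1165626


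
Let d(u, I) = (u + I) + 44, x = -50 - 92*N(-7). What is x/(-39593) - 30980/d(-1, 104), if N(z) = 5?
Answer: -72148010/342363 ≈ -210.74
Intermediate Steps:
x = -510 (x = -50 - 92*5 = -50 - 460 = -510)
d(u, I) = 44 + I + u (d(u, I) = (I + u) + 44 = 44 + I + u)
x/(-39593) - 30980/d(-1, 104) = -510/(-39593) - 30980/(44 + 104 - 1) = -510*(-1/39593) - 30980/147 = 30/2329 - 30980*1/147 = 30/2329 - 30980/147 = -72148010/342363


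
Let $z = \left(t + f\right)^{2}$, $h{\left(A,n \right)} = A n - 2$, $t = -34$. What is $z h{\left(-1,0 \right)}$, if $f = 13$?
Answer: $-882$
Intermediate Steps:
$h{\left(A,n \right)} = -2 + A n$
$z = 441$ ($z = \left(-34 + 13\right)^{2} = \left(-21\right)^{2} = 441$)
$z h{\left(-1,0 \right)} = 441 \left(-2 - 0\right) = 441 \left(-2 + 0\right) = 441 \left(-2\right) = -882$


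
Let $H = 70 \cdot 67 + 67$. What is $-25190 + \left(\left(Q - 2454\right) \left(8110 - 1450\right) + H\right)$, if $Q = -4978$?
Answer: $-49517553$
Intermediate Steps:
$H = 4757$ ($H = 4690 + 67 = 4757$)
$-25190 + \left(\left(Q - 2454\right) \left(8110 - 1450\right) + H\right) = -25190 + \left(\left(-4978 - 2454\right) \left(8110 - 1450\right) + 4757\right) = -25190 + \left(\left(-7432\right) 6660 + 4757\right) = -25190 + \left(-49497120 + 4757\right) = -25190 - 49492363 = -49517553$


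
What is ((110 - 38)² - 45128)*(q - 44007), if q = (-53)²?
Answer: 1645612912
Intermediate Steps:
q = 2809
((110 - 38)² - 45128)*(q - 44007) = ((110 - 38)² - 45128)*(2809 - 44007) = (72² - 45128)*(-41198) = (5184 - 45128)*(-41198) = -39944*(-41198) = 1645612912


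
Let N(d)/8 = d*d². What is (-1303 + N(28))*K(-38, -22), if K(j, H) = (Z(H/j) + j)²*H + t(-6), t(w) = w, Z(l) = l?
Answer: -1938992967564/361 ≈ -5.3712e+9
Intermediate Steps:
N(d) = 8*d³ (N(d) = 8*(d*d²) = 8*d³)
K(j, H) = -6 + H*(j + H/j)² (K(j, H) = (H/j + j)²*H - 6 = (j + H/j)²*H - 6 = H*(j + H/j)² - 6 = -6 + H*(j + H/j)²)
(-1303 + N(28))*K(-38, -22) = (-1303 + 8*28³)*(-6 - 22*(-22 + (-38)²)²/(-38)²) = (-1303 + 8*21952)*(-6 - 22*1/1444*(-22 + 1444)²) = (-1303 + 175616)*(-6 - 22*1/1444*1422²) = 174313*(-6 - 22*1/1444*2022084) = 174313*(-6 - 11121462/361) = 174313*(-11123628/361) = -1938992967564/361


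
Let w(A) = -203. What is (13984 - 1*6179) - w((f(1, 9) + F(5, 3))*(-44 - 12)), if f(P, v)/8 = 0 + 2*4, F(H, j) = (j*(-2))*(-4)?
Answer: 8008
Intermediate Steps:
F(H, j) = 8*j (F(H, j) = -2*j*(-4) = 8*j)
f(P, v) = 64 (f(P, v) = 8*(0 + 2*4) = 8*(0 + 8) = 8*8 = 64)
(13984 - 1*6179) - w((f(1, 9) + F(5, 3))*(-44 - 12)) = (13984 - 1*6179) - 1*(-203) = (13984 - 6179) + 203 = 7805 + 203 = 8008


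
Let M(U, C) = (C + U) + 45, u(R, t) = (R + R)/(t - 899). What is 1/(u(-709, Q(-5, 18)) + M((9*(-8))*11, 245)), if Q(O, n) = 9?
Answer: -445/222681 ≈ -0.0019984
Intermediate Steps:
u(R, t) = 2*R/(-899 + t) (u(R, t) = (2*R)/(-899 + t) = 2*R/(-899 + t))
M(U, C) = 45 + C + U
1/(u(-709, Q(-5, 18)) + M((9*(-8))*11, 245)) = 1/(2*(-709)/(-899 + 9) + (45 + 245 + (9*(-8))*11)) = 1/(2*(-709)/(-890) + (45 + 245 - 72*11)) = 1/(2*(-709)*(-1/890) + (45 + 245 - 792)) = 1/(709/445 - 502) = 1/(-222681/445) = -445/222681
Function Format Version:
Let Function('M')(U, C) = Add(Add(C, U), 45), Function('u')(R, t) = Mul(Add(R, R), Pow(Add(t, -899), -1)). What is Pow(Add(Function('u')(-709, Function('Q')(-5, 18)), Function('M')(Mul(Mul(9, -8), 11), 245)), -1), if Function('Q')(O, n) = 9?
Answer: Rational(-445, 222681) ≈ -0.0019984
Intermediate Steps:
Function('u')(R, t) = Mul(2, R, Pow(Add(-899, t), -1)) (Function('u')(R, t) = Mul(Mul(2, R), Pow(Add(-899, t), -1)) = Mul(2, R, Pow(Add(-899, t), -1)))
Function('M')(U, C) = Add(45, C, U)
Pow(Add(Function('u')(-709, Function('Q')(-5, 18)), Function('M')(Mul(Mul(9, -8), 11), 245)), -1) = Pow(Add(Mul(2, -709, Pow(Add(-899, 9), -1)), Add(45, 245, Mul(Mul(9, -8), 11))), -1) = Pow(Add(Mul(2, -709, Pow(-890, -1)), Add(45, 245, Mul(-72, 11))), -1) = Pow(Add(Mul(2, -709, Rational(-1, 890)), Add(45, 245, -792)), -1) = Pow(Add(Rational(709, 445), -502), -1) = Pow(Rational(-222681, 445), -1) = Rational(-445, 222681)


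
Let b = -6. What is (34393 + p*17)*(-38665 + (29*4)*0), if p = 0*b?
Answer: -1329805345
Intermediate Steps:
p = 0 (p = 0*(-6) = 0)
(34393 + p*17)*(-38665 + (29*4)*0) = (34393 + 0*17)*(-38665 + (29*4)*0) = (34393 + 0)*(-38665 + 116*0) = 34393*(-38665 + 0) = 34393*(-38665) = -1329805345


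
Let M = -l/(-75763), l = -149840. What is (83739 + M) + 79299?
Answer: 12352098154/75763 ≈ 1.6304e+5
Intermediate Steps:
M = -149840/75763 (M = -1*(-149840)/(-75763) = 149840*(-1/75763) = -149840/75763 ≈ -1.9777)
(83739 + M) + 79299 = (83739 - 149840/75763) + 79299 = 6344168017/75763 + 79299 = 12352098154/75763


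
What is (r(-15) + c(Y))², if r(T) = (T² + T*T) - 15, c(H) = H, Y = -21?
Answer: 171396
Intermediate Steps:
r(T) = -15 + 2*T² (r(T) = (T² + T²) - 15 = 2*T² - 15 = -15 + 2*T²)
(r(-15) + c(Y))² = ((-15 + 2*(-15)²) - 21)² = ((-15 + 2*225) - 21)² = ((-15 + 450) - 21)² = (435 - 21)² = 414² = 171396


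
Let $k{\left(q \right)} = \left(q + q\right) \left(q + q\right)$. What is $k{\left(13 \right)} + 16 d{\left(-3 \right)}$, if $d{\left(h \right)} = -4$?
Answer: $612$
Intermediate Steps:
$k{\left(q \right)} = 4 q^{2}$ ($k{\left(q \right)} = 2 q 2 q = 4 q^{2}$)
$k{\left(13 \right)} + 16 d{\left(-3 \right)} = 4 \cdot 13^{2} + 16 \left(-4\right) = 4 \cdot 169 - 64 = 676 - 64 = 612$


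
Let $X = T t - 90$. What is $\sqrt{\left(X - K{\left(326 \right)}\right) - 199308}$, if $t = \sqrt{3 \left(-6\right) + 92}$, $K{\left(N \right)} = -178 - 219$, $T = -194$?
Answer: $\sqrt{-199001 - 194 \sqrt{74}} \approx 447.96 i$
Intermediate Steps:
$K{\left(N \right)} = -397$
$t = \sqrt{74}$ ($t = \sqrt{-18 + 92} = \sqrt{74} \approx 8.6023$)
$X = -90 - 194 \sqrt{74}$ ($X = - 194 \sqrt{74} - 90 = -90 - 194 \sqrt{74} \approx -1758.9$)
$\sqrt{\left(X - K{\left(326 \right)}\right) - 199308} = \sqrt{\left(\left(-90 - 194 \sqrt{74}\right) - -397\right) - 199308} = \sqrt{\left(\left(-90 - 194 \sqrt{74}\right) + 397\right) - 199308} = \sqrt{\left(307 - 194 \sqrt{74}\right) - 199308} = \sqrt{-199001 - 194 \sqrt{74}}$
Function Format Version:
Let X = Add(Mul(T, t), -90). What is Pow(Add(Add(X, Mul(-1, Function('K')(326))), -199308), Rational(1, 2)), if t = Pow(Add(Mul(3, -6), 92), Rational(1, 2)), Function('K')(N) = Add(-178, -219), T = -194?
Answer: Pow(Add(-199001, Mul(-194, Pow(74, Rational(1, 2)))), Rational(1, 2)) ≈ Mul(447.96, I)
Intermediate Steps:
Function('K')(N) = -397
t = Pow(74, Rational(1, 2)) (t = Pow(Add(-18, 92), Rational(1, 2)) = Pow(74, Rational(1, 2)) ≈ 8.6023)
X = Add(-90, Mul(-194, Pow(74, Rational(1, 2)))) (X = Add(Mul(-194, Pow(74, Rational(1, 2))), -90) = Add(-90, Mul(-194, Pow(74, Rational(1, 2)))) ≈ -1758.9)
Pow(Add(Add(X, Mul(-1, Function('K')(326))), -199308), Rational(1, 2)) = Pow(Add(Add(Add(-90, Mul(-194, Pow(74, Rational(1, 2)))), Mul(-1, -397)), -199308), Rational(1, 2)) = Pow(Add(Add(Add(-90, Mul(-194, Pow(74, Rational(1, 2)))), 397), -199308), Rational(1, 2)) = Pow(Add(Add(307, Mul(-194, Pow(74, Rational(1, 2)))), -199308), Rational(1, 2)) = Pow(Add(-199001, Mul(-194, Pow(74, Rational(1, 2)))), Rational(1, 2))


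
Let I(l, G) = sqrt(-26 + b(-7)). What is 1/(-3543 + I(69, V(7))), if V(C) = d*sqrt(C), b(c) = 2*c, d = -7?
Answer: -3543/12552889 - 2*I*sqrt(10)/12552889 ≈ -0.00028225 - 5.0383e-7*I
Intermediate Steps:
V(C) = -7*sqrt(C)
I(l, G) = 2*I*sqrt(10) (I(l, G) = sqrt(-26 + 2*(-7)) = sqrt(-26 - 14) = sqrt(-40) = 2*I*sqrt(10))
1/(-3543 + I(69, V(7))) = 1/(-3543 + 2*I*sqrt(10))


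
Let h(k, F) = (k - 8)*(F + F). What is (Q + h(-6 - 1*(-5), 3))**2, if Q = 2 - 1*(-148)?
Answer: 9216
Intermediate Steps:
h(k, F) = 2*F*(-8 + k) (h(k, F) = (-8 + k)*(2*F) = 2*F*(-8 + k))
Q = 150 (Q = 2 + 148 = 150)
(Q + h(-6 - 1*(-5), 3))**2 = (150 + 2*3*(-8 + (-6 - 1*(-5))))**2 = (150 + 2*3*(-8 + (-6 + 5)))**2 = (150 + 2*3*(-8 - 1))**2 = (150 + 2*3*(-9))**2 = (150 - 54)**2 = 96**2 = 9216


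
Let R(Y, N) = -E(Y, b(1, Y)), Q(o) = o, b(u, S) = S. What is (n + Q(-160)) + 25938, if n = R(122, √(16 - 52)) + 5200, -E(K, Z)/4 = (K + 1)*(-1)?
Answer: 30486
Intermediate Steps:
E(K, Z) = 4 + 4*K (E(K, Z) = -4*(K + 1)*(-1) = -4*(1 + K)*(-1) = -4*(-1 - K) = 4 + 4*K)
R(Y, N) = -4 - 4*Y (R(Y, N) = -(4 + 4*Y) = -4 - 4*Y)
n = 4708 (n = (-4 - 4*122) + 5200 = (-4 - 488) + 5200 = -492 + 5200 = 4708)
(n + Q(-160)) + 25938 = (4708 - 160) + 25938 = 4548 + 25938 = 30486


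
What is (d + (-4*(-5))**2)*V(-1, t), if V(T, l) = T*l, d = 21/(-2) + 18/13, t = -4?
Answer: 20326/13 ≈ 1563.5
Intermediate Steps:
d = -237/26 (d = 21*(-1/2) + 18*(1/13) = -21/2 + 18/13 = -237/26 ≈ -9.1154)
(d + (-4*(-5))**2)*V(-1, t) = (-237/26 + (-4*(-5))**2)*(-1*(-4)) = (-237/26 + 20**2)*4 = (-237/26 + 400)*4 = (10163/26)*4 = 20326/13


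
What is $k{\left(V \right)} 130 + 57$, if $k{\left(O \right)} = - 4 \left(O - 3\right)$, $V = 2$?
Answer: $577$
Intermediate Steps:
$k{\left(O \right)} = 12 - 4 O$ ($k{\left(O \right)} = - 4 \left(-3 + O\right) = 12 - 4 O$)
$k{\left(V \right)} 130 + 57 = \left(12 - 8\right) 130 + 57 = 4 \cdot 130 + 57 = 520 + 57 = 577$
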